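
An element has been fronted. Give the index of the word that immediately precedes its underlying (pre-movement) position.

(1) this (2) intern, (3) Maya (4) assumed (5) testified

The displaced element is "this intern" (word 2).
It is linked across 1 clause boundary (Ø).
It functions as the subject of "testified", so the gap sits immediately after word 4 ("assumed").
Base order: Maya assumed this intern testified.

4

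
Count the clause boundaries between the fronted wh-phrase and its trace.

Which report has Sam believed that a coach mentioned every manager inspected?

"which report" is extracted from the object of "inspected".
Boundaries crossed, outermost first: [that], [Ø] — 2 in total.

2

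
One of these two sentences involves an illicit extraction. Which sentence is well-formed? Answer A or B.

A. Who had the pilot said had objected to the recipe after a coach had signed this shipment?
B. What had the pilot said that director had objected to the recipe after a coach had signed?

A

In B, the wh-phrase is extracted from inside an adjunct island (introduced by "after"), which blocks movement.
In A, the extraction path crosses only that-complement boundaries, which are transparent.
So A is grammatical.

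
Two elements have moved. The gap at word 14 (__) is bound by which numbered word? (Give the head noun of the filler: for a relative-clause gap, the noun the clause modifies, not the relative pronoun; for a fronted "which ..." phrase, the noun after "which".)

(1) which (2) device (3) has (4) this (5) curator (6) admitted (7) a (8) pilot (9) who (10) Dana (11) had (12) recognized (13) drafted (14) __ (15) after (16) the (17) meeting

2

The marked gap is the direct object of "drafted".
Its filler is the fronted wh-phrase "which device", at word 2.
(The other dependency links word 8 to a gap after word 12.)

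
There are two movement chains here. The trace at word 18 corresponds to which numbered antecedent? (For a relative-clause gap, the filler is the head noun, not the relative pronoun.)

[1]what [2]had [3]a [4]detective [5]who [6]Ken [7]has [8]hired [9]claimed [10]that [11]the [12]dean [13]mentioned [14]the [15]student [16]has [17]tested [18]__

1

The marked gap is the direct object of "tested".
Its filler is the fronted wh-phrase "what", at word 1.
(The other dependency links word 4 to a gap after word 8.)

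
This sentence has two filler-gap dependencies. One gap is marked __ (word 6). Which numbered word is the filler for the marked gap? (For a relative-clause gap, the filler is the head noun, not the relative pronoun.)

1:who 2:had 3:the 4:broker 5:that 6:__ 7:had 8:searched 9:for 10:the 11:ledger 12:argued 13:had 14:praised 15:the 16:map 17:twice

4

The marked gap is inside the relative clause, the subject of "searched".
Its filler is the head noun "broker" (via "that"), at word 4.
(The other dependency links word 1 to a gap after word 12.)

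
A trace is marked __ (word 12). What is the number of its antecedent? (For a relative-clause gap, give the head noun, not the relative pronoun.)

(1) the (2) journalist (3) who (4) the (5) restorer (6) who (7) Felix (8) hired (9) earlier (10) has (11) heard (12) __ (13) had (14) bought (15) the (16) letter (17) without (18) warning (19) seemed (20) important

The gap at 12 is the subject of "bought", inside a relative clause.
The relative pronoun is "who" (word 3); it is bound by the head noun immediately before it.
Its filler is the head noun "journalist", at word 2.

2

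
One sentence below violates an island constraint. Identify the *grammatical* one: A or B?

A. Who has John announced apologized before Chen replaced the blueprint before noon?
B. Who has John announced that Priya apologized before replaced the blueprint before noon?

A

In B, the wh-phrase is extracted from inside an adjunct island (introduced by "before"), which blocks movement.
In A, the extraction path crosses only that-complement boundaries, which are transparent.
So A is grammatical.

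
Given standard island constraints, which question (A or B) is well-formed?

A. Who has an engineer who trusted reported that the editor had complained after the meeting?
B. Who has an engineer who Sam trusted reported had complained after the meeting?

In A, the wh-phrase is extracted from inside a complex-NP island (relative clause) (introduced by "who"), which blocks movement.
In B, the extraction path crosses only that-complement boundaries, which are transparent.
So B is grammatical.

B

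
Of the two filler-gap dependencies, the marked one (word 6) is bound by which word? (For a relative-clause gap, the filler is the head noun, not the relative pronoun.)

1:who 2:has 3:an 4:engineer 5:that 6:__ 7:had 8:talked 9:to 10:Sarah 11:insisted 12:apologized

4

The marked gap is inside the relative clause, the subject of "talked".
Its filler is the head noun "engineer" (via "that"), at word 4.
(The other dependency links word 1 to a gap after word 11.)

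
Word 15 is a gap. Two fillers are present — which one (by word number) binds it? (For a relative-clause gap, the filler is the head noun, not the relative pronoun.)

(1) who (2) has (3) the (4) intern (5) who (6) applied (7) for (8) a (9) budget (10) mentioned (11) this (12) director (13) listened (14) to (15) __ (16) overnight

The marked gap is the object of the preposition "to" of "listened".
Its filler is the fronted wh-phrase "who", at word 1.
(The other dependency links word 4 to a gap after word 5.)

1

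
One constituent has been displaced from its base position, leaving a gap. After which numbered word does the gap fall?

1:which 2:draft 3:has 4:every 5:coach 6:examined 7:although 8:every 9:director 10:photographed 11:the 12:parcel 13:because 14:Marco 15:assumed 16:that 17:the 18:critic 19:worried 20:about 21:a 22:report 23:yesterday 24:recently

6

The displaced element is "which draft" (word 2).
It functions as the direct object of "examined", so the gap sits immediately after word 6 ("examined").
Base order: Every coach has examined which draft although every director photographed the parcel because Marco assumed that the critic worried about a report yesterday recently.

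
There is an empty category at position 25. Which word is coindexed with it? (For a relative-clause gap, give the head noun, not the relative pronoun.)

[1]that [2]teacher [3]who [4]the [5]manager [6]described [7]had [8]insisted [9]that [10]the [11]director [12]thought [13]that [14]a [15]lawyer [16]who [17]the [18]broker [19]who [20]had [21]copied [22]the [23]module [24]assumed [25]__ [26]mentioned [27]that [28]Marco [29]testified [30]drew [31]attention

15

The gap at 25 is the subject of "mentioned", inside a relative clause.
The relative pronoun is "who" (word 16); it is bound by the head noun immediately before it.
Its filler is the head noun "lawyer", at word 15.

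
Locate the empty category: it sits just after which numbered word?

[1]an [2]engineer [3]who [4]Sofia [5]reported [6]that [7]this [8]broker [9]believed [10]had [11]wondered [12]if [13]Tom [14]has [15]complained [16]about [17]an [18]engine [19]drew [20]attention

9

The displaced element is "an engineer" (word 2).
It is linked across 2 clause boundaries (that → Ø).
It functions as the subject of "wondered", so the gap sits immediately after word 9 ("believed").
Base order: Sofia reported that this broker believed that an engineer had wondered if Tom has complained about an engine.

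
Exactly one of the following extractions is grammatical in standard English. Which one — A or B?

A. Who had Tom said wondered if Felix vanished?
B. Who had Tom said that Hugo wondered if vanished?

A

In B, the wh-phrase is extracted from inside a wh-island (introduced by "if"), which blocks movement.
In A, the extraction path crosses only that-complement boundaries, which are transparent.
So A is grammatical.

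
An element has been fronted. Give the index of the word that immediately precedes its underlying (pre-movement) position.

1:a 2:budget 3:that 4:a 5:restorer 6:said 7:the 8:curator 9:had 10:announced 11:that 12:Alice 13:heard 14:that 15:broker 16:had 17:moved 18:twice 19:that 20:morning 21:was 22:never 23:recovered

17

The displaced element is "a budget" (word 2).
It is linked across 3 clause boundaries (Ø → that → Ø).
It functions as the direct object of "moved", so the gap sits immediately after word 17 ("moved").
Base order: A restorer said the curator had announced that Alice heard that broker had moved a budget twice that morning.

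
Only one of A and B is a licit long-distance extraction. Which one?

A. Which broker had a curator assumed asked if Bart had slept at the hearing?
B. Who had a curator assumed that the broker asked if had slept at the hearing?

A

In B, the wh-phrase is extracted from inside a wh-island (introduced by "if"), which blocks movement.
In A, the extraction path crosses only that-complement boundaries, which are transparent.
So A is grammatical.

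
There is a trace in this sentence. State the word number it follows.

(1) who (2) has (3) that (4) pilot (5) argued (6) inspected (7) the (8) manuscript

5

The displaced element is "who" (word 1).
It is linked across 1 clause boundary (Ø).
It functions as the subject of "inspected", so the gap sits immediately after word 5 ("argued").
Base order: That pilot has argued that who inspected the manuscript.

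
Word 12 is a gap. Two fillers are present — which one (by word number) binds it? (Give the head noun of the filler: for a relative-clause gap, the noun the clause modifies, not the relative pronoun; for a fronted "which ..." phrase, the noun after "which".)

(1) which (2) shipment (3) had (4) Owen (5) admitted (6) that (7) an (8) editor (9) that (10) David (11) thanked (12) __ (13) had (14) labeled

8

The marked gap is inside the relative clause, the direct object of "thanked".
Its filler is the head noun "editor" (via "that"), at word 8.
(The other dependency links word 2 to a gap after word 14.)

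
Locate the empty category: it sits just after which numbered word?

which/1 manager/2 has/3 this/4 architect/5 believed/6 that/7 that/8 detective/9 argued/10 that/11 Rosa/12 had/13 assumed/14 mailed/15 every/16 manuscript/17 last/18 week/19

14

The displaced element is "which manager" (word 2).
It is linked across 3 clause boundaries (that → that → Ø).
It functions as the subject of "mailed", so the gap sits immediately after word 14 ("assumed").
Base order: This architect has believed that that detective argued that Rosa had assumed which manager mailed every manuscript last week.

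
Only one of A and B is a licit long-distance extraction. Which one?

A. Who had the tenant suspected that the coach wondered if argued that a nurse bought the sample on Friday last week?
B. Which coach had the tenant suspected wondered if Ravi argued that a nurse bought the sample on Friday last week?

B

In A, the wh-phrase is extracted from inside a wh-island (introduced by "if"), which blocks movement.
In B, the extraction path crosses only that-complement boundaries, which are transparent.
So B is grammatical.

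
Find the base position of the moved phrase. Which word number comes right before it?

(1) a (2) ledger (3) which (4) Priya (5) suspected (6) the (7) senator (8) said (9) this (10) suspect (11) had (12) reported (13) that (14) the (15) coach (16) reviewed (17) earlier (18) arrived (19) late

The displaced element is "a ledger" (word 2).
It is linked across 3 clause boundaries (Ø → Ø → that).
It functions as the direct object of "reviewed", so the gap sits immediately after word 16 ("reviewed").
Base order: Priya suspected the senator said this suspect had reported that the coach reviewed a ledger earlier.

16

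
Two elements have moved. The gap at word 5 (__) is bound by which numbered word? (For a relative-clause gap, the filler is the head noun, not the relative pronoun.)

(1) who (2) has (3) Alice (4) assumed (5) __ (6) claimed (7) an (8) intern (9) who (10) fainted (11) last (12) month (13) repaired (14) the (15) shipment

1

The marked gap is the subject of "claimed".
Its filler is the fronted wh-phrase "who", at word 1.
(The other dependency links word 8 to a gap after word 9.)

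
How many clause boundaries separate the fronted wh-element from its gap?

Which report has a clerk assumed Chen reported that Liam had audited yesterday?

"which report" is extracted from the object of "audited".
Boundaries crossed, outermost first: [Ø], [that] — 2 in total.

2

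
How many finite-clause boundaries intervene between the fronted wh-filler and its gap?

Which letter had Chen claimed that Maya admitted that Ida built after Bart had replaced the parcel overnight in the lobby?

2

"which letter" is extracted from the object of "built".
Boundaries crossed, outermost first: [that], [that] — 2 in total.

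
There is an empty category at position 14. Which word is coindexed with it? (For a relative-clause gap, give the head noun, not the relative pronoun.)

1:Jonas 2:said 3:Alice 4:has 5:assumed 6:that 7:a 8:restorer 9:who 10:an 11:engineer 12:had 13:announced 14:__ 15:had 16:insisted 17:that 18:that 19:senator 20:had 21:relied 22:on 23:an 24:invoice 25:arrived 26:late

8

The gap at 14 is the subject of "insisted", inside a relative clause.
The relative pronoun is "who" (word 9); it is bound by the head noun immediately before it.
Its filler is the head noun "restorer", at word 8.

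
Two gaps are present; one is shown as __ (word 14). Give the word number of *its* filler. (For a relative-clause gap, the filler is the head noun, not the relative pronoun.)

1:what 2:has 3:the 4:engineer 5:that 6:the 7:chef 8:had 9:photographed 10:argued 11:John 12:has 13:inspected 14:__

The marked gap is the direct object of "inspected".
Its filler is the fronted wh-phrase "what", at word 1.
(The other dependency links word 4 to a gap after word 9.)

1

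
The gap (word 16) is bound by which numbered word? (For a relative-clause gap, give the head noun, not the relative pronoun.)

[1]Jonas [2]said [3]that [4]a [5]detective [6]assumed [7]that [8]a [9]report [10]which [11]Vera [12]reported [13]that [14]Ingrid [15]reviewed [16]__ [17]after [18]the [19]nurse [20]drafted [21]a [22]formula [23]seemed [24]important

The gap at 16 is the object of "reviewed", inside a relative clause.
The relative pronoun is "which" (word 10); it is bound by the head noun immediately before it.
Its filler is the head noun "report", at word 9.

9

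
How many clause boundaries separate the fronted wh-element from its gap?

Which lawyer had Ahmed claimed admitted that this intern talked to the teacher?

"which lawyer" is extracted from the subject of "admitted".
Boundaries crossed, outermost first: [Ø] — 1 in total.

1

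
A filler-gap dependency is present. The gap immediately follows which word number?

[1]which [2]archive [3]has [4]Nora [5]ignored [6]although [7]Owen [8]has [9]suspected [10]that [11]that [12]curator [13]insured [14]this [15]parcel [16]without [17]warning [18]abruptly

The displaced element is "which archive" (word 2).
It functions as the direct object of "ignored", so the gap sits immediately after word 5 ("ignored").
Base order: Nora has ignored which archive although Owen has suspected that that curator insured this parcel without warning abruptly.

5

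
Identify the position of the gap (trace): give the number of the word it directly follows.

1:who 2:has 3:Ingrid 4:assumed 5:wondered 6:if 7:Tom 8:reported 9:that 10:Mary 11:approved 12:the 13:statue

The displaced element is "who" (word 1).
It is linked across 1 clause boundary (Ø).
It functions as the subject of "wondered", so the gap sits immediately after word 4 ("assumed").
Base order: Ingrid has assumed that who wondered if Tom reported that Mary approved the statue.

4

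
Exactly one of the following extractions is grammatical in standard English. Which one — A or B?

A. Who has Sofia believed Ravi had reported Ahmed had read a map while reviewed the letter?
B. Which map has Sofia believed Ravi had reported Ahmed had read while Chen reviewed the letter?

In A, the wh-phrase is extracted from inside an adjunct island (introduced by "while"), which blocks movement.
In B, the extraction path crosses only that-complement boundaries, which are transparent.
So B is grammatical.

B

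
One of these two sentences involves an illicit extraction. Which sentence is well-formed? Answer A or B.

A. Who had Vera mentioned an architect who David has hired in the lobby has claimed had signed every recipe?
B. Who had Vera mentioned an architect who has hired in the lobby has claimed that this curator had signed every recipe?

A

In B, the wh-phrase is extracted from inside a complex-NP island (relative clause) (introduced by "who"), which blocks movement.
In A, the extraction path crosses only that-complement boundaries, which are transparent.
So A is grammatical.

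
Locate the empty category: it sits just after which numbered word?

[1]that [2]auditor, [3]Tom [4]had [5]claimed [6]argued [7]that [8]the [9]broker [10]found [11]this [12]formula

The displaced element is "that auditor" (word 2).
It is linked across 1 clause boundary (Ø).
It functions as the subject of "argued", so the gap sits immediately after word 5 ("claimed").
Base order: Tom had claimed that that auditor argued that the broker found this formula.

5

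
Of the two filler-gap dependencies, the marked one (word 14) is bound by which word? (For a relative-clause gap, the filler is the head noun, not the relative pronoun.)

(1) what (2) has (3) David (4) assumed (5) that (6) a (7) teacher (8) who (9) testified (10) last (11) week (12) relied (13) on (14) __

1

The marked gap is the object of the preposition "on" of "relied".
Its filler is the fronted wh-phrase "what", at word 1.
(The other dependency links word 7 to a gap after word 8.)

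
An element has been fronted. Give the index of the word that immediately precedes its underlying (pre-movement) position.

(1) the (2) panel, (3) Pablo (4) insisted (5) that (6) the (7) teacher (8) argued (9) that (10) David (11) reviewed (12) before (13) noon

The displaced element is "the panel" (word 2).
It is linked across 2 clause boundaries (that → that).
It functions as the direct object of "reviewed", so the gap sits immediately after word 11 ("reviewed").
Base order: Pablo insisted that the teacher argued that David reviewed the panel before noon.

11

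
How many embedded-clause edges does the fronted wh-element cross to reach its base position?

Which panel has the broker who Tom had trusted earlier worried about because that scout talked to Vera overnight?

"which panel" originates inside the matrix clause — no clause boundary is crossed.

0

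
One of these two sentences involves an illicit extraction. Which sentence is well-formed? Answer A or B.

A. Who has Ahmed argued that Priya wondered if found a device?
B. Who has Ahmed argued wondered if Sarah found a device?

In A, the wh-phrase is extracted from inside a wh-island (introduced by "if"), which blocks movement.
In B, the extraction path crosses only that-complement boundaries, which are transparent.
So B is grammatical.

B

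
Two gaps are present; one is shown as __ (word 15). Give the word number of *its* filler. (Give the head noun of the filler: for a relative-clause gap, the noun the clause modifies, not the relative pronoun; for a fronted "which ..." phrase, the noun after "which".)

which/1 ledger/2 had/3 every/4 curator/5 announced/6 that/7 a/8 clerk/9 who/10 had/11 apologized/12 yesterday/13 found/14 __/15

The marked gap is the direct object of "found".
Its filler is the fronted wh-phrase "which ledger", at word 2.
(The other dependency links word 9 to a gap after word 10.)

2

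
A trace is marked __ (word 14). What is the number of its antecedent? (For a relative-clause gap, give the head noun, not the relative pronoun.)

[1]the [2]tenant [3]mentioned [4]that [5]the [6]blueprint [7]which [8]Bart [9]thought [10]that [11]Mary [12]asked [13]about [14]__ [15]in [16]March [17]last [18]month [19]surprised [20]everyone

6

The gap at 14 is the prepositional object of "asked", inside a relative clause.
The relative pronoun is "which" (word 7); it is bound by the head noun immediately before it.
Its filler is the head noun "blueprint", at word 6.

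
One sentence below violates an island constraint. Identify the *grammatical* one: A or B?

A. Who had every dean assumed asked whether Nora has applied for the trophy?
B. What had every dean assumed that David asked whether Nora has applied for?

In B, the wh-phrase is extracted from inside a wh-island (introduced by "whether"), which blocks movement.
In A, the extraction path crosses only that-complement boundaries, which are transparent.
So A is grammatical.

A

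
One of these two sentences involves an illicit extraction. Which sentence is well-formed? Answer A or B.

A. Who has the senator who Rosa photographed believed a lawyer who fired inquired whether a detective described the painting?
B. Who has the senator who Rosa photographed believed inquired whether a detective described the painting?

B

In A, the wh-phrase is extracted from inside a complex-NP island (relative clause) (introduced by "who"), which blocks movement.
In B, the extraction path crosses only that-complement boundaries, which are transparent.
So B is grammatical.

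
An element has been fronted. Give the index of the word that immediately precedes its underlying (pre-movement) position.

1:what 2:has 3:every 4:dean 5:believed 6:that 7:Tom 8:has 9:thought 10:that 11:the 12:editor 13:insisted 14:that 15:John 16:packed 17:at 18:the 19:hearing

The displaced element is "what" (word 1).
It is linked across 3 clause boundaries (that → that → that).
It functions as the direct object of "packed", so the gap sits immediately after word 16 ("packed").
Base order: Every dean has believed that Tom has thought that the editor insisted that John packed what at the hearing.

16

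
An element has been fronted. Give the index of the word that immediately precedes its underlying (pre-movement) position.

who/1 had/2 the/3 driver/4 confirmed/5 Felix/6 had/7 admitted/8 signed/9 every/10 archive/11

The displaced element is "who" (word 1).
It is linked across 2 clause boundaries (Ø → Ø).
It functions as the subject of "signed", so the gap sits immediately after word 8 ("admitted").
Base order: The driver had confirmed Felix had admitted that who signed every archive.

8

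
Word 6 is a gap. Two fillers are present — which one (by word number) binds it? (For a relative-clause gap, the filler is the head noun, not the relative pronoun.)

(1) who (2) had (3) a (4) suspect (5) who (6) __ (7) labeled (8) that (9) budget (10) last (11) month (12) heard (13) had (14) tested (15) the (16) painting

4

The marked gap is inside the relative clause, the subject of "labeled".
Its filler is the head noun "suspect" (via "who"), at word 4.
(The other dependency links word 1 to a gap after word 12.)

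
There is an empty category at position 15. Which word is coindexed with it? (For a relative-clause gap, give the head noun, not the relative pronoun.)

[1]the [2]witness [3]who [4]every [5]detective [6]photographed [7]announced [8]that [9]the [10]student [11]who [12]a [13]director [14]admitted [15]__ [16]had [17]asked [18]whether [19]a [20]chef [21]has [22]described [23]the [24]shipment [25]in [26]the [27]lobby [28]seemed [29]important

10

The gap at 15 is the subject of "asked", inside a relative clause.
The relative pronoun is "who" (word 11); it is bound by the head noun immediately before it.
Its filler is the head noun "student", at word 10.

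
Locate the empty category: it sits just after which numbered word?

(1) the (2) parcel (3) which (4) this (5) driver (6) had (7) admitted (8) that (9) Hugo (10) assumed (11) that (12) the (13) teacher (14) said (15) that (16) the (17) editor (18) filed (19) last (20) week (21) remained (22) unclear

18

The displaced element is "the parcel" (word 2).
It is linked across 3 clause boundaries (that → that → that).
It functions as the direct object of "filed", so the gap sits immediately after word 18 ("filed").
Base order: This driver had admitted that Hugo assumed that the teacher said that the editor filed the parcel last week.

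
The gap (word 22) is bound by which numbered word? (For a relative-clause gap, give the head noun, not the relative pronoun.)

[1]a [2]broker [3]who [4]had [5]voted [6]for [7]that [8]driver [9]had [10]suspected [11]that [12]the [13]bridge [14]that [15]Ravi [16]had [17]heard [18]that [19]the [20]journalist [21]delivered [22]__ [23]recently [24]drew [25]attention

13

The gap at 22 is the object of "delivered", inside a relative clause.
The relative pronoun is "that" (word 14); it is bound by the head noun immediately before it.
Its filler is the head noun "bridge", at word 13.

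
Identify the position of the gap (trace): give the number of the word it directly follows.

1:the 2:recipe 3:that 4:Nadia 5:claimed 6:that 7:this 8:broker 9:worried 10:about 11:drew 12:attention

The displaced element is "the recipe" (word 2).
It is linked across 1 clause boundary (that).
It functions as the object of the preposition "about" of "worried", so the gap sits immediately after word 10 ("about").
Base order: Nadia claimed that this broker worried about the recipe.

10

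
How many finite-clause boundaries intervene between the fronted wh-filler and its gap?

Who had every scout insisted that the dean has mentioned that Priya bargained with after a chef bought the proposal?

2

"who" is extracted from the PP object of "bargained".
Boundaries crossed, outermost first: [that], [that] — 2 in total.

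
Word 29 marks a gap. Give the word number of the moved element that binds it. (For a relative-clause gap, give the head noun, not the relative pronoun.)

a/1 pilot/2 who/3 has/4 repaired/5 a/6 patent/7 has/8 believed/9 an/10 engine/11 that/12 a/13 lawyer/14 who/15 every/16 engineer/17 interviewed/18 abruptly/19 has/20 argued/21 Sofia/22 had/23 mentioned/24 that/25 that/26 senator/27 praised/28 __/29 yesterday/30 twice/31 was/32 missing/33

The gap at 29 is the object of "praised", inside a relative clause.
The relative pronoun is "that" (word 12); it is bound by the head noun immediately before it.
Its filler is the head noun "engine", at word 11.

11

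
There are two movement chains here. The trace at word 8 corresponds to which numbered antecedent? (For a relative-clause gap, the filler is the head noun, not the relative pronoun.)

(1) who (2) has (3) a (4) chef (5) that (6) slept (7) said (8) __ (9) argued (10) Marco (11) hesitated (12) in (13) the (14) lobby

The marked gap is the subject of "argued".
Its filler is the fronted wh-phrase "who", at word 1.
(The other dependency links word 4 to a gap after word 5.)

1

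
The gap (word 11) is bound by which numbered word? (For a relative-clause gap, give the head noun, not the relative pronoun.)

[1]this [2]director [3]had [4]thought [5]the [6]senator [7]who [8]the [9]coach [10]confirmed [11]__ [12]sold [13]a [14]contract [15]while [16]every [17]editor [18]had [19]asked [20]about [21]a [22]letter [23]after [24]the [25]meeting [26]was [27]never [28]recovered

The gap at 11 is the subject of "sold", inside a relative clause.
The relative pronoun is "who" (word 7); it is bound by the head noun immediately before it.
Its filler is the head noun "senator", at word 6.

6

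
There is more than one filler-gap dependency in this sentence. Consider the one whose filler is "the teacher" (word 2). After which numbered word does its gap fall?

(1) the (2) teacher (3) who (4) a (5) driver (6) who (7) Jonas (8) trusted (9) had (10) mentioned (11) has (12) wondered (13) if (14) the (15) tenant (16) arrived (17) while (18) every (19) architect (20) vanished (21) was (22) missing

10

The displaced element is "the teacher" (word 2).
It is linked across 1 clause boundary (Ø).
It functions as the subject of "wondered", so the gap sits immediately after word 10 ("mentioned").
Base order: A driver who Jonas trusted had mentioned that the teacher has wondered if the tenant arrived while every architect vanished.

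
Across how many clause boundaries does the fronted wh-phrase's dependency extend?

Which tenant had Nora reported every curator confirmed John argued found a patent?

3

"which tenant" is extracted from the subject of "found".
Boundaries crossed, outermost first: [Ø], [Ø], [Ø] — 3 in total.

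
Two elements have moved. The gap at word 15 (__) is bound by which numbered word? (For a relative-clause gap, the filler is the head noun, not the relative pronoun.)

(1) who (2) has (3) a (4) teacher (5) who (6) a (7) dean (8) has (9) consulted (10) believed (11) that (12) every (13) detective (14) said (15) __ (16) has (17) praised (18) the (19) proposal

The marked gap is the subject of "praised".
Its filler is the fronted wh-phrase "who", at word 1.
(The other dependency links word 4 to a gap after word 9.)

1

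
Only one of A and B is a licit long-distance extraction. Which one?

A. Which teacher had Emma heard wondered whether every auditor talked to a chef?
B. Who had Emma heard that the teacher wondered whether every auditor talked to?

In B, the wh-phrase is extracted from inside a wh-island (introduced by "whether"), which blocks movement.
In A, the extraction path crosses only that-complement boundaries, which are transparent.
So A is grammatical.

A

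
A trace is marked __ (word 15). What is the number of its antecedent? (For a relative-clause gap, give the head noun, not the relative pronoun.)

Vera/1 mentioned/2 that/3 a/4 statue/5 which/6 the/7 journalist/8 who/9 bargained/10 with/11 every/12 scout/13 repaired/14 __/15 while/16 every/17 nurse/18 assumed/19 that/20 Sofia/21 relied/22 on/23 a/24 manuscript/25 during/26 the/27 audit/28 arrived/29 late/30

5

The gap at 15 is the object of "repaired", inside a relative clause.
The relative pronoun is "which" (word 6); it is bound by the head noun immediately before it.
Its filler is the head noun "statue", at word 5.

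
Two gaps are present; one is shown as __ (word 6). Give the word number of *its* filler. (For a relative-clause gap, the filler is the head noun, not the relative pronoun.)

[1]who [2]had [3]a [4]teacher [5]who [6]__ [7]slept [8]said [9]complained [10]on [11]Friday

4

The marked gap is inside the relative clause, the subject of "slept".
Its filler is the head noun "teacher" (via "who"), at word 4.
(The other dependency links word 1 to a gap after word 8.)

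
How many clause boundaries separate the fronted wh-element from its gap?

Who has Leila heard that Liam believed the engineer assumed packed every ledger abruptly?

3

"who" is extracted from the subject of "packed".
Boundaries crossed, outermost first: [that], [Ø], [Ø] — 3 in total.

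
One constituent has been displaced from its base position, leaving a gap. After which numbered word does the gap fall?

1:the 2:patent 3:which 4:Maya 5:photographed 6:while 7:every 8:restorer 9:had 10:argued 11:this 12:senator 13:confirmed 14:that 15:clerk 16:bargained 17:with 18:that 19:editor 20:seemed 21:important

The displaced element is "the patent" (word 2).
It functions as the direct object of "photographed", so the gap sits immediately after word 5 ("photographed").
Base order: Maya photographed the patent while every restorer had argued this senator confirmed that clerk bargained with that editor.

5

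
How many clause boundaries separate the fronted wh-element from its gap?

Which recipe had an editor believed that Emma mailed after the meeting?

"which recipe" is extracted from the object of "mailed".
Boundaries crossed, outermost first: [that] — 1 in total.

1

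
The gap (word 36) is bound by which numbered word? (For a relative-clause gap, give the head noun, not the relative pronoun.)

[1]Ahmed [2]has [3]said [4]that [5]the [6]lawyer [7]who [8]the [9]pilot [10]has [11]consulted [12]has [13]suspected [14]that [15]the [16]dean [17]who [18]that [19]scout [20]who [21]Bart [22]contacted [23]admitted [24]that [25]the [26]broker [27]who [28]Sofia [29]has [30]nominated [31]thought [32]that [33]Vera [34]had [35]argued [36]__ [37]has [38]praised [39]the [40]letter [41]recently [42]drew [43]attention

16

The gap at 36 is the subject of "praised", inside a relative clause.
The relative pronoun is "who" (word 17); it is bound by the head noun immediately before it.
Its filler is the head noun "dean", at word 16.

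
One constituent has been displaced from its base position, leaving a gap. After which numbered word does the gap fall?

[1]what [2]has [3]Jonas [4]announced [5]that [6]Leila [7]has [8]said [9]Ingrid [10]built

The displaced element is "what" (word 1).
It is linked across 2 clause boundaries (that → Ø).
It functions as the direct object of "built", so the gap sits immediately after word 10 ("built").
Base order: Jonas has announced that Leila has said Ingrid built what.

10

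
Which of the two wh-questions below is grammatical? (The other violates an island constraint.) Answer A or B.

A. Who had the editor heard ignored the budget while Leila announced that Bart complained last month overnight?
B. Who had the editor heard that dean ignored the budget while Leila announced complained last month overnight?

A

In B, the wh-phrase is extracted from inside an adjunct island (introduced by "while"), which blocks movement.
In A, the extraction path crosses only that-complement boundaries, which are transparent.
So A is grammatical.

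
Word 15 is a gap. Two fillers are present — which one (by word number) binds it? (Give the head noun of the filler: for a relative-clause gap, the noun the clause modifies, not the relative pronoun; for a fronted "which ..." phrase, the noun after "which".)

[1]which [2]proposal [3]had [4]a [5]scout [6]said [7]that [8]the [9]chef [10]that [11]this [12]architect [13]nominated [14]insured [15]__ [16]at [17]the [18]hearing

2

The marked gap is the direct object of "insured".
Its filler is the fronted wh-phrase "which proposal", at word 2.
(The other dependency links word 9 to a gap after word 13.)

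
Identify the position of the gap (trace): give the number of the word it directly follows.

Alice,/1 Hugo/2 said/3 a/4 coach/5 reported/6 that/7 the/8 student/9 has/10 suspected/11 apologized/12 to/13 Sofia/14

11

The displaced element is "Alice" (word 1).
It is linked across 3 clause boundaries (Ø → that → Ø).
It functions as the subject of "apologized", so the gap sits immediately after word 11 ("suspected").
Base order: Hugo said a coach reported that the student has suspected Alice apologized to Sofia.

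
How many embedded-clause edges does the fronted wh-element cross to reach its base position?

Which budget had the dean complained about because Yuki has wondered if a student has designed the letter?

0

"which budget" originates inside the matrix clause — no clause boundary is crossed.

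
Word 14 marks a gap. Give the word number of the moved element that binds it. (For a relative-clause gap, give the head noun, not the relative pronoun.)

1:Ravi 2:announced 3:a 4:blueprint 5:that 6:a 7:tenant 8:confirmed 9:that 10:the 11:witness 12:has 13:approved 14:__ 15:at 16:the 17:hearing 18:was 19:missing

The gap at 14 is the object of "approved", inside a relative clause.
The relative pronoun is "that" (word 5); it is bound by the head noun immediately before it.
Its filler is the head noun "blueprint", at word 4.

4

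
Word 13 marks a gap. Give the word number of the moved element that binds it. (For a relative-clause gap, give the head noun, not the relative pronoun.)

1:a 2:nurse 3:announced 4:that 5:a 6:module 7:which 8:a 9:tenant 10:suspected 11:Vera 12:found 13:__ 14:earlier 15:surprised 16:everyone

The gap at 13 is the object of "found", inside a relative clause.
The relative pronoun is "which" (word 7); it is bound by the head noun immediately before it.
Its filler is the head noun "module", at word 6.

6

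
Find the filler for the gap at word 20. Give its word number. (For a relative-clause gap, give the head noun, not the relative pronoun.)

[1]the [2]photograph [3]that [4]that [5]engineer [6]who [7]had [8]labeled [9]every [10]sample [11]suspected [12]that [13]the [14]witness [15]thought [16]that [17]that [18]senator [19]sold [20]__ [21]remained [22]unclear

2

The gap at 20 is the object of "sold", inside a relative clause.
The relative pronoun is "that" (word 3); it is bound by the head noun immediately before it.
Its filler is the head noun "photograph", at word 2.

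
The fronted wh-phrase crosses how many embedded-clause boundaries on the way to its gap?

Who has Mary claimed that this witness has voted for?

"who" is extracted from the PP object of "voted".
Boundaries crossed, outermost first: [that] — 1 in total.

1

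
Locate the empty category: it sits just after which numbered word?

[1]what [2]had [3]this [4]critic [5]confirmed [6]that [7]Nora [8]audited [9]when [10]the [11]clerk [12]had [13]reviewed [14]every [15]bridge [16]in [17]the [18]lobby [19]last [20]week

8

The displaced element is "what" (word 1).
It is linked across 1 clause boundary (that).
It functions as the direct object of "audited", so the gap sits immediately after word 8 ("audited").
Base order: This critic had confirmed that Nora audited what when the clerk had reviewed every bridge in the lobby last week.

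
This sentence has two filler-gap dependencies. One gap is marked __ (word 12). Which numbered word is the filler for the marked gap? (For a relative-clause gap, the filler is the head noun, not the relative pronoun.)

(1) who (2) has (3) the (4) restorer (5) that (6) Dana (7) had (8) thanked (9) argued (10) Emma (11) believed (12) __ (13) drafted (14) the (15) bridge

1

The marked gap is the subject of "drafted".
Its filler is the fronted wh-phrase "who", at word 1.
(The other dependency links word 4 to a gap after word 8.)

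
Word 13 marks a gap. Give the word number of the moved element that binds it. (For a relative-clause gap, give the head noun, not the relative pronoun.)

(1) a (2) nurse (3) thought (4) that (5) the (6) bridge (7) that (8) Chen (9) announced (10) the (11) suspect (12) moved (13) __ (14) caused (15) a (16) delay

The gap at 13 is the object of "moved", inside a relative clause.
The relative pronoun is "that" (word 7); it is bound by the head noun immediately before it.
Its filler is the head noun "bridge", at word 6.

6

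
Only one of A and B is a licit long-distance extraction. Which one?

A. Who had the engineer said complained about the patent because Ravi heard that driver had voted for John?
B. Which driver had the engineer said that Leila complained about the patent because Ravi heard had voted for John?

In B, the wh-phrase is extracted from inside an adjunct island (introduced by "because"), which blocks movement.
In A, the extraction path crosses only that-complement boundaries, which are transparent.
So A is grammatical.

A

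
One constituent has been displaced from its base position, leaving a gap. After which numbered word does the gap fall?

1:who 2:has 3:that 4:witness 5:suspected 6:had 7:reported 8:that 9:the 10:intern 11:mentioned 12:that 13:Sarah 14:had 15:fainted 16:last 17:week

5

The displaced element is "who" (word 1).
It is linked across 1 clause boundary (Ø).
It functions as the subject of "reported", so the gap sits immediately after word 5 ("suspected").
Base order: That witness has suspected that who had reported that the intern mentioned that Sarah had fainted last week.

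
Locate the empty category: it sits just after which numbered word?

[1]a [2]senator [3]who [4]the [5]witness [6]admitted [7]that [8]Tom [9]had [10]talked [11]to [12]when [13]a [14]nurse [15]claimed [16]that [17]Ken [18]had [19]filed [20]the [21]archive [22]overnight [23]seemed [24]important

11

The displaced element is "a senator" (word 2).
It is linked across 1 clause boundary (that).
It functions as the object of the preposition "to" of "talked", so the gap sits immediately after word 11 ("to").
Base order: The witness admitted that Tom had talked to a senator when a nurse claimed that Ken had filed the archive overnight.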